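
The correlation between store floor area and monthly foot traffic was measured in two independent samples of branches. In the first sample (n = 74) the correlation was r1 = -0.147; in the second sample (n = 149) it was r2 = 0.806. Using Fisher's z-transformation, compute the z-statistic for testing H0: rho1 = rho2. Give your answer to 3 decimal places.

-8.733

z1 = atanh(-0.147) = -0.148073,  z2 = atanh(0.806) = 1.115506
SE = √(1/(n1−3) + 1/(n2−3)) = √(1/71 + 1/146) = √(0.0140845 + 0.0068493) = √0.0209338 = 0.144685
z = (z1 − z2)/SE = (-0.148073 − 1.115506) / 0.144685 = -1.263579 / 0.144685 = -8.733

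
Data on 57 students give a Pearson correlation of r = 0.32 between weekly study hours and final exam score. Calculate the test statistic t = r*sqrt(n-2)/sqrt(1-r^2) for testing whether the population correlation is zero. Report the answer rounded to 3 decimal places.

1 − r² = 1 − 0.1024 = 0.8976;  √(1−r²) = 0.947418
√(n−2) = √55 = 7.416198
t = r·√(n−2)/√(1−r²) = 0.32 · 7.416198 / 0.947418 = 2.505

2.505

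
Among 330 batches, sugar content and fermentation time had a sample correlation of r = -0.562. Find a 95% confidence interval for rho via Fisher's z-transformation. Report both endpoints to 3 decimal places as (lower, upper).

z_r = atanh(-0.562) = -0.635752;  SE = 1/√(n−3) = 1/√327 = 0.055300
z-limits: -0.635752 ± 1.960·0.055300 = -0.635752 ± 0.108388 = [-0.744140, -0.527364]
ρ-limits: (tanh -0.744140, tanh -0.527364) = (-0.632, -0.483)

(-0.632, -0.483)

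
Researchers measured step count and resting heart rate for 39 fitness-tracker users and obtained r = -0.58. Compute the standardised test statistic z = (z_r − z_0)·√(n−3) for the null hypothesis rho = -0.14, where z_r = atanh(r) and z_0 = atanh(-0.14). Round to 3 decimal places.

-3.129

z_r = atanh(-0.58) = -0.662463,  z_0 = atanh(-0.14) = -0.140926
SE = 1/√(n−3) = 1/√36 = 0.166667
z = (z_r − z_0)/SE = (-0.662463 − (-0.140926)) / 0.166667 = -0.521537 / 0.166667 = -3.129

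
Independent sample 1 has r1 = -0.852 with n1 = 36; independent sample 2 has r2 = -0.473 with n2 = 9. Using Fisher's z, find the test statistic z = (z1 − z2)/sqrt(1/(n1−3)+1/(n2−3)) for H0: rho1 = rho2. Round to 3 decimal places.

z1 = atanh(-0.852) = -1.263405,  z2 = atanh(-0.473) = -0.513928
SE = √(1/(n1−3) + 1/(n2−3)) = √(1/33 + 1/6) = √(0.0303030 + 0.1666667) = √0.1969697 = 0.443813
z = (z1 − z2)/SE = (-1.263405 − (-0.513928)) / 0.443813 = -0.749477 / 0.443813 = -1.689

-1.689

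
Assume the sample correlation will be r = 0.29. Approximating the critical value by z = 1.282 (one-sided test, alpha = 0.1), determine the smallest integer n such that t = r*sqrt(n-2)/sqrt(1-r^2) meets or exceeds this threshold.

Need r·√(n−2)/√(1−r²) ≥ 1.282
√(n−2) ≥ 1.282·√(1−0.0841) / 0.29 = 1.282·0.957027 / 0.29 = 4.2307
n−2 ≥ 17.8988  ⇒  n ≥ 19.8988
Smallest integer n = 20

20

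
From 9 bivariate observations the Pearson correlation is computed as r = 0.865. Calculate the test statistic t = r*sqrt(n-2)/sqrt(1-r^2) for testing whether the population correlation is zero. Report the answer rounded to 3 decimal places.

4.561

t = r·√(n−2) / √(1−r²) with r = 0.865, n = 9
  = 0.865·√7 / √(1 − 0.748225)
  = 0.865·2.645751 / 0.501772
  = 2.288575 / 0.501772 = 4.561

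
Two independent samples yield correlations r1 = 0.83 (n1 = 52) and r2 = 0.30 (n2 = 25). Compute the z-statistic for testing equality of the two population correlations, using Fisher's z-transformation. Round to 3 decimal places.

Fisher z-transforms: z1 = atanh(0.83) = 1.188136, z2 = atanh(0.30) = 0.309520; difference d = 0.878616
Var(d) = 1/49 + 1/22 = 0.0204082 + 0.0454545 = 0.0658627
z = d/√Var(d) = 0.878616 / √0.0658627 = 0.878616 / 0.256637 = 3.424

3.424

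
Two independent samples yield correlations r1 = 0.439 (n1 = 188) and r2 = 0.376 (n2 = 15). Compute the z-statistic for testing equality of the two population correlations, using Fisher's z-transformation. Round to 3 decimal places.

Fisher z-transforms: z1 = atanh(0.439) = 0.470991, z2 = atanh(0.376) = 0.395393; difference d = 0.075598
Var(d) = 1/185 + 1/12 = 0.0054054 + 0.0833333 = 0.0887387
z = d/√Var(d) = 0.075598 / √0.0887387 = 0.075598 / 0.297890 = 0.254

0.254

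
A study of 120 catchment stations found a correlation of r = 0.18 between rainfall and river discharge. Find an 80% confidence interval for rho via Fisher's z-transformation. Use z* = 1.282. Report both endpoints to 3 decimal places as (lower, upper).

z_r = atanh(0.18) = 0.181983;  SE = 1/√(n−3) = 1/√117 = 0.092450
z-limits: 0.181983 ± 1.282·0.092450 = 0.181983 ± 0.118521 = [0.063462, 0.300504]
ρ-limits: (tanh 0.063462, tanh 0.300504) = (0.063, 0.292)

(0.063, 0.292)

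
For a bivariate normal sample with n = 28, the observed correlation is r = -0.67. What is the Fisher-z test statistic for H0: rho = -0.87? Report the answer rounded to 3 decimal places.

2.612

z_r = atanh(-0.67) = -0.810743,  z_0 = atanh(-0.87) = -1.333080
SE = 1/√(n−3) = 1/√25 = 0.200000
z = (z_r − z_0)/SE = (-0.810743 − (-1.333080)) / 0.200000 = 0.522337 / 0.200000 = 2.612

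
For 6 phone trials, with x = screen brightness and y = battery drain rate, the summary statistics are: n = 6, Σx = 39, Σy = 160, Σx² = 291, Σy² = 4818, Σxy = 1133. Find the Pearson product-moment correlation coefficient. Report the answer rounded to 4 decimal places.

Numerator: nΣxy − (Σx)(Σy) = 6·1133 − (39)(160) = 558
Denominator: √[(nΣx²−(Σx)²)(nΣy²−(Σy)²)]
  nΣx²−(Σx)² = 6·291 − 1521 = 225;  nΣy²−(Σy)² = 6·4818 − 25600 = 3308
  √(225·3308) = √744300 = 862.7282
r = 558 / 862.7282 = 0.6468

0.6468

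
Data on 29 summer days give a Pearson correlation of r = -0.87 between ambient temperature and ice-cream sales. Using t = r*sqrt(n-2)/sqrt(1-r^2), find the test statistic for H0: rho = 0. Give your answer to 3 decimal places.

t = r·√(n−2) / √(1−r²) with r = -0.87, n = 29
  = -0.87·√27 / √(1 − 0.7569)
  = -0.87·5.196152 / 0.493052
  = -4.520652 / 0.493052 = -9.169

-9.169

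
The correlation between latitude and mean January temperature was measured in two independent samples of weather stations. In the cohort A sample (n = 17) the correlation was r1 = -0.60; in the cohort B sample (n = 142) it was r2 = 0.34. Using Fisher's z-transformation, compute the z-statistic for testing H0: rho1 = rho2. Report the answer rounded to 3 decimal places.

-3.735

z1 = atanh(-0.60) = -0.693147,  z2 = atanh(0.34) = 0.354093
SE = √(1/(n1−3) + 1/(n2−3)) = √(1/14 + 1/139) = √(0.0714286 + 0.0071942) = √0.0786228 = 0.280398
z = (z1 − z2)/SE = (-0.693147 − 0.354093) / 0.280398 = -1.047240 / 0.280398 = -3.735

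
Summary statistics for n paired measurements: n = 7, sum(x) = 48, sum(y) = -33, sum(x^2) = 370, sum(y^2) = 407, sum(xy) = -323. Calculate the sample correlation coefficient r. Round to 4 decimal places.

-0.9542

S_xy = nΣxy − ΣxΣy = 7·(-323) − 48·(-33) = -2261 − (-1584) = -677
S_xx = nΣx² − (Σx)² = 7·370 − 48² = 2590 − 2304 = 286
S_yy = nΣy² − (Σy)² = 7·407 − (-33)² = 2849 − 1089 = 1760
r = S_xy / √(S_xx·S_yy) = -677 / √(286·1760) = -677 / √503360 = -677 / 709.4787 = -0.9542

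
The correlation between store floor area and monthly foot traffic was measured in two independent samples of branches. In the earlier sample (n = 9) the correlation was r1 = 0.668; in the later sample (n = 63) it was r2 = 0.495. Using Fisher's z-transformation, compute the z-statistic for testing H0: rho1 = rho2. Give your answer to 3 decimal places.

Fisher z-transforms: z1 = atanh(0.668) = 0.807123, z2 = atanh(0.495) = 0.542662; difference d = 0.264461
Var(d) = 1/6 + 1/60 = 0.1666667 + 0.0166667 = 0.1833334
z = d/√Var(d) = 0.264461 / √0.1833334 = 0.264461 / 0.428174 = 0.618

0.618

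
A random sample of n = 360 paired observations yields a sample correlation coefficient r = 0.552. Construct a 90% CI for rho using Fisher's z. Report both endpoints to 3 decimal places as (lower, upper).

(0.489, 0.610)

z_r = atanh(0.552) = 0.621253;  SE = 1/√(n−3) = 1/√357 = 0.052926
z-limits: 0.621253 ± 1.645·0.052926 = 0.621253 ± 0.087063 = [0.534190, 0.708316]
ρ-limits: (tanh 0.534190, tanh 0.708316) = (0.489, 0.610)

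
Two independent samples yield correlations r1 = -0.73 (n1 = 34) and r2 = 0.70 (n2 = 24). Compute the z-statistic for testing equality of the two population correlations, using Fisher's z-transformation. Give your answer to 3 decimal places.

-6.355

z1 = atanh(-0.73) = -0.928727,  z2 = atanh(0.70) = 0.867301
SE = √(1/(n1−3) + 1/(n2−3)) = √(1/31 + 1/21) = √(0.0322581 + 0.0476190) = √0.0798771 = 0.282625
z = (z1 − z2)/SE = (-0.928727 − 0.867301) / 0.282625 = -1.796028 / 0.282625 = -6.355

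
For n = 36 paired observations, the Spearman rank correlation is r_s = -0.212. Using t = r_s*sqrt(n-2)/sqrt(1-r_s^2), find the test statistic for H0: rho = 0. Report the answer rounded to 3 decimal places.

-1.265

1 − r_s² = 1 − 0.044944 = 0.955056;  √(1−r_s²) = 0.977270
√(n−2) = √34 = 5.830952
t = r_s·√(n−2)/√(1−r_s²) = -0.212 · 5.830952 / 0.977270 = -1.265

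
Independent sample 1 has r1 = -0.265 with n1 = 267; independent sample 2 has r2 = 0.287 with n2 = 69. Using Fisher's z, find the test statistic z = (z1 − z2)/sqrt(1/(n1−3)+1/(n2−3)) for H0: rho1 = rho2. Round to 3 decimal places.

-4.118

Fisher z-transforms: z1 = atanh(-0.265) = -0.271478, z2 = atanh(0.287) = 0.295294; difference d = -0.566772
Var(d) = 1/264 + 1/66 = 0.0037879 + 0.0151515 = 0.0189394
z = d/√Var(d) = -0.566772 / √0.0189394 = -0.566772 / 0.137620 = -4.118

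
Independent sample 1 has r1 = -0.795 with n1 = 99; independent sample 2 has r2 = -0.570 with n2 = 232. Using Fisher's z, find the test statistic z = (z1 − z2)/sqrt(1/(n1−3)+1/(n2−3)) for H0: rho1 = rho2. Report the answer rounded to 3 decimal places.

-3.597

z1 = atanh(-0.795) = -1.084875,  z2 = atanh(-0.570) = -0.647523
SE = √(1/(n1−3) + 1/(n2−3)) = √(1/96 + 1/229) = √(0.0104167 + 0.0043668) = √0.0147835 = 0.121587
z = (z1 − z2)/SE = (-1.084875 − (-0.647523)) / 0.121587 = -0.437352 / 0.121587 = -3.597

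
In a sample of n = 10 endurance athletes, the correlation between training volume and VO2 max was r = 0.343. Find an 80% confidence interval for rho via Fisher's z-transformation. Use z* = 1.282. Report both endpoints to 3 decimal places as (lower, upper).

(-0.126, 0.687)

z_r = atanh(0.343) = 0.357489;  SE = 1/√(n−3) = 1/√7 = 0.377964
z-limits: 0.357489 ± 1.282·0.377964 = 0.357489 ± 0.484550 = [-0.127061, 0.842039]
ρ-limits: (tanh -0.127061, tanh 0.842039) = (-0.126, 0.687)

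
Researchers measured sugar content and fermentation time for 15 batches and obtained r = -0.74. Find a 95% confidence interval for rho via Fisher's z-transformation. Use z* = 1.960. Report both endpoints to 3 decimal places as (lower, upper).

(-0.908, -0.367)

Fisher z: z_r = atanh(r) = ½·ln((1+(-0.74))/(1−(-0.74))) = -0.950479
SE(z) = 1/√(n−3) = 1/√12 = 0.288675
95% ⇒ z* = 1.960; margin = 1.960·0.288675 = 0.565803
CI on z-scale: (-1.516282, -0.384676)
Back-transform: tanh(-1.516282) = -0.908048, tanh(-0.384676) = -0.366761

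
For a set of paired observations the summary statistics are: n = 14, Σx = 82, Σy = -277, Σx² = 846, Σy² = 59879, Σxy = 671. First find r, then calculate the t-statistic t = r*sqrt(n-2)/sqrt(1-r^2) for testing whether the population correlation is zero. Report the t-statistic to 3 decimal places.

Numerator: nΣxy − (Σx)(Σy) = 14·671 − (82)(-277) = 32108
Denominator: √[(nΣx²−(Σx)²)(nΣy²−(Σy)²)]
  nΣx²−(Σx)² = 14·846 − 6724 = 5120;  nΣy²−(Σy)² = 14·59879 − 76729 = 761577
  √(5120·761577) = √3899274240 = 62444.1690
r = 32108 / 62444.1690 = 0.5142
t = r·√(n−2)/√(1−r²) = 0.5142·√12 / √(1−0.264402) = 1.781241 / 0.857670 = 2.077

2.077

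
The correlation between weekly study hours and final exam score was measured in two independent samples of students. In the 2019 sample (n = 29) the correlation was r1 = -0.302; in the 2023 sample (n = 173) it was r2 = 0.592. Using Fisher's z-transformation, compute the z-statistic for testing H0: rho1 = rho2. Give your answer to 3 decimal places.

z1 = atanh(-0.302) = -0.311719,  z2 = atanh(0.592) = 0.680740
SE = √(1/(n1−3) + 1/(n2−3)) = √(1/26 + 1/170) = √(0.0384615 + 0.0058824) = √0.0443439 = 0.210580
z = (z1 − z2)/SE = (-0.311719 − 0.680740) / 0.210580 = -0.992459 / 0.210580 = -4.713

-4.713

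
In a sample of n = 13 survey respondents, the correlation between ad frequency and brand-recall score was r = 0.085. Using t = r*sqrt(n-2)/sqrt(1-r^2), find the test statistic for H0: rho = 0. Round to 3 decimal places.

0.283

t = r·√(n−2) / √(1−r²) with r = 0.085, n = 13
  = 0.085·√11 / √(1 − 0.007225)
  = 0.085·3.316625 / 0.996381
  = 0.281913 / 0.996381 = 0.283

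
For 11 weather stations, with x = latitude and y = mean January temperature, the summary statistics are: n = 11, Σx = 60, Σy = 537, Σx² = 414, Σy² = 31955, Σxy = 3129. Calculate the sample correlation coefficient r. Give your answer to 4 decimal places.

S_xy = nΣxy − ΣxΣy = 11·3129 − 60·537 = 34419 − 32220 = 2199
S_xx = nΣx² − (Σx)² = 11·414 − 60² = 4554 − 3600 = 954
S_yy = nΣy² − (Σy)² = 11·31955 − 537² = 351505 − 288369 = 63136
r = S_xy / √(S_xx·S_yy) = 2199 / √(954·63136) = 2199 / √60231744 = 2199 / 7760.9113 = 0.2833

0.2833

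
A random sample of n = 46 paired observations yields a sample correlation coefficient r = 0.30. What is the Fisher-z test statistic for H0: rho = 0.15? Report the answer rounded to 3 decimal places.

z_r = atanh(0.30) = 0.309520,  z_0 = atanh(0.15) = 0.151140
SE = 1/√(n−3) = 1/√43 = 0.152499
z = (z_r − z_0)/SE = (0.309520 − 0.151140) / 0.152499 = 0.158380 / 0.152499 = 1.039

1.039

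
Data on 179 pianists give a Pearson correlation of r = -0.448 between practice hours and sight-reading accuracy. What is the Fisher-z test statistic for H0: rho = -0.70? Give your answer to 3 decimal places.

5.109

z_r = atanh(-0.448) = -0.482195,  z_0 = atanh(-0.70) = -0.867301
SE = 1/√(n−3) = 1/√176 = 0.075378
z = (z_r − z_0)/SE = (-0.482195 − (-0.867301)) / 0.075378 = 0.385106 / 0.075378 = 5.109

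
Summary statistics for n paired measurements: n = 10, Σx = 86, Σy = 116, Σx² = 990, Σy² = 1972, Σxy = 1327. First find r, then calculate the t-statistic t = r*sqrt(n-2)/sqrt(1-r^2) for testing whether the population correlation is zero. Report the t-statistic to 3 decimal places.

S_xy = nΣxy − ΣxΣy = 10·1327 − 86·116 = 13270 − 9976 = 3294
S_xx = nΣx² − (Σx)² = 10·990 − 86² = 9900 − 7396 = 2504
S_yy = nΣy² − (Σy)² = 10·1972 − 116² = 19720 − 13456 = 6264
r = S_xy / √(S_xx·S_yy) = 3294 / √(2504·6264) = 3294 / √15685056 = 3294 / 3960.4363 = 0.8317
t = r·√(n−2)/√(1−r²) = 0.8317·√8 / √(1−0.691725) = 2.352403 / 0.555225 = 4.237

4.237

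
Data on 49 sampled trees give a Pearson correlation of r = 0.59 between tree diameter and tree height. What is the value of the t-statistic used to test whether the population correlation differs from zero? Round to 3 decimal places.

1 − r² = 1 − 0.3481 = 0.6519;  √(1−r²) = 0.807403
√(n−2) = √47 = 6.855655
t = r·√(n−2)/√(1−r²) = 0.59 · 6.855655 / 0.807403 = 5.010

5.010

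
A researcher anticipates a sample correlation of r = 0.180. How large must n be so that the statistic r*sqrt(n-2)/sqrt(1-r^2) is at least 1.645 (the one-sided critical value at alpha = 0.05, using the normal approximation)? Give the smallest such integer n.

83

Need r·√(n−2)/√(1−r²) ≥ 1.645
√(n−2) ≥ 1.645·√(1−0.032400) / 0.180 = 1.645·0.983667 / 0.180 = 8.9896
n−2 ≥ 80.8129  ⇒  n ≥ 82.8129
Smallest integer n = 83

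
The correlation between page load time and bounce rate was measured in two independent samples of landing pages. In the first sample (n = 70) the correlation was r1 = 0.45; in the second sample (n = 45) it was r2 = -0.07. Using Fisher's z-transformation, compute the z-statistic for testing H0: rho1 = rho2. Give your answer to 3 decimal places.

2.819

z1 = atanh(0.45) = 0.484700,  z2 = atanh(-0.07) = -0.070115
SE = √(1/(n1−3) + 1/(n2−3)) = √(1/67 + 1/42) = √(0.0149254 + 0.0238095) = √0.0387349 = 0.196812
z = (z1 − z2)/SE = (0.484700 − (-0.070115)) / 0.196812 = 0.554815 / 0.196812 = 2.819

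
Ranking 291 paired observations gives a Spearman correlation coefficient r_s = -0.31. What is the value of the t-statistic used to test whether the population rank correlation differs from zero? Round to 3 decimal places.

-5.543

1 − r_s² = 1 − 0.0961 = 0.9039;  √(1−r_s²) = 0.950737
√(n−2) = √289 = 17.000000
t = r_s·√(n−2)/√(1−r_s²) = -0.31 · 17.000000 / 0.950737 = -5.543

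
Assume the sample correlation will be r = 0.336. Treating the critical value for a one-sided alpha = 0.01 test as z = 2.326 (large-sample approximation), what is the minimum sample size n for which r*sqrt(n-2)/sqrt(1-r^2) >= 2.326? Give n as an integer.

Need r·√(n−2)/√(1−r²) ≥ 2.326
√(n−2) ≥ 2.326·√(1−0.112896) / 0.336 = 2.326·0.941862 / 0.336 = 6.5202
n−2 ≥ 42.5130  ⇒  n ≥ 44.5130
Smallest integer n = 45

45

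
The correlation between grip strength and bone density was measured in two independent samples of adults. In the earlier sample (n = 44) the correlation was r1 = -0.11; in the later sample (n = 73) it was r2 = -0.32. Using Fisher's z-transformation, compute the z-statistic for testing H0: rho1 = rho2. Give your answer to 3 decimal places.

Fisher z-transforms: z1 = atanh(-0.11) = -0.110447, z2 = atanh(-0.32) = -0.331647; difference d = 0.221200
Var(d) = 1/41 + 1/70 = 0.0243902 + 0.0142857 = 0.0386759
z = d/√Var(d) = 0.221200 / √0.0386759 = 0.221200 / 0.196662 = 1.125

1.125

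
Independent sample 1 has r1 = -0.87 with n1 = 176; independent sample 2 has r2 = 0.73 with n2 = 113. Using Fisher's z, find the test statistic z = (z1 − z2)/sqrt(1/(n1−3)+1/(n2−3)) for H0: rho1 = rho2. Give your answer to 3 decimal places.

Fisher z-transforms: z1 = atanh(-0.87) = -1.333080, z2 = atanh(0.73) = 0.928727; difference d = -2.261807
Var(d) = 1/173 + 1/110 = 0.0057803 + 0.0090909 = 0.0148712
z = d/√Var(d) = -2.261807 / √0.0148712 = -2.261807 / 0.121948 = -18.547

-18.547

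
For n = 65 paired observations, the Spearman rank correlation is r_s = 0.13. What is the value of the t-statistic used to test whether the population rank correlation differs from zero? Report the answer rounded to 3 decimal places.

t = r_s·√(n−2) / √(1−r_s²) with r_s = 0.13, n = 65
  = 0.13·√63 / √(1 − 0.0169)
  = 0.13·7.937254 / 0.991514
  = 1.031843 / 0.991514 = 1.041

1.041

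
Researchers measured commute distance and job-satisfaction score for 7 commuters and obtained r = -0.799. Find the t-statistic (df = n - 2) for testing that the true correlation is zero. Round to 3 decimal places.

t = r·√(n−2) / √(1−r²) with r = -0.799, n = 7
  = -0.799·√5 / √(1 − 0.638401)
  = -0.799·2.236068 / 0.601331
  = -1.786618 / 0.601331 = -2.971

-2.971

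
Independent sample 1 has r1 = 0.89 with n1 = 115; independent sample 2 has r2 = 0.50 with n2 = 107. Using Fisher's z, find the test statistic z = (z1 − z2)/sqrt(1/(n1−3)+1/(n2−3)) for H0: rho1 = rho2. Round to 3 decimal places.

Fisher z-transforms: z1 = atanh(0.89) = 1.421926, z2 = atanh(0.50) = 0.549306; difference d = 0.872620
Var(d) = 1/112 + 1/104 = 0.0089286 + 0.0096154 = 0.0185440
z = d/√Var(d) = 0.872620 / √0.0185440 = 0.872620 / 0.136176 = 6.408

6.408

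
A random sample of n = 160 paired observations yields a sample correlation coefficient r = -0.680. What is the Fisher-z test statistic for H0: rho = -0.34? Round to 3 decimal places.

Fisher z: atanh(-0.680) = -0.829114, atanh(-0.34) = -0.354093
z = (z_r − z_0)·√(n−3) = (-0.829114 − (-0.354093))·√157 = -0.475021 · 12.529964 = -5.952

-5.952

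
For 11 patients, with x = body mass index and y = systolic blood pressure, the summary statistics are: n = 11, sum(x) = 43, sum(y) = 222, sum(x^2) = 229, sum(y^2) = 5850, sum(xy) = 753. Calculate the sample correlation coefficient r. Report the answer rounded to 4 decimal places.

-0.3975

S_xy = nΣxy − ΣxΣy = 11·753 − 43·222 = 8283 − 9546 = -1263
S_xx = nΣx² − (Σx)² = 11·229 − 43² = 2519 − 1849 = 670
S_yy = nΣy² − (Σy)² = 11·5850 − 222² = 64350 − 49284 = 15066
r = S_xy / √(S_xx·S_yy) = -1263 / √(670·15066) = -1263 / √10094220 = -1263 / 3177.1402 = -0.3975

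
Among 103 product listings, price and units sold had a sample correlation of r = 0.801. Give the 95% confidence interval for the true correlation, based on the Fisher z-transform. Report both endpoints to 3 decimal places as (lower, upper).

Fisher z: z_r = atanh(r) = ½·ln((1+0.801)/(1−0.801)) = 1.101396
SE(z) = 1/√(n−3) = 1/√100 = 0.100000
95% ⇒ z* = 1.960; margin = 1.960·0.100000 = 0.196000
CI on z-scale: (0.905396, 1.297396)
Back-transform: tanh(0.905396) = 0.718915, tanh(1.297396) = 0.861051

(0.719, 0.861)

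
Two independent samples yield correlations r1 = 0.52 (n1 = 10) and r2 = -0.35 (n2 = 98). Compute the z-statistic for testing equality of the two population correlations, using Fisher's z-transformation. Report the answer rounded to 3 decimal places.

z1 = atanh(0.52) = 0.576340,  z2 = atanh(-0.35) = -0.365444
SE = √(1/(n1−3) + 1/(n2−3)) = √(1/7 + 1/95) = √(0.1428571 + 0.0105263) = √0.1533834 = 0.391642
z = (z1 − z2)/SE = (0.576340 − (-0.365444)) / 0.391642 = 0.941784 / 0.391642 = 2.405

2.405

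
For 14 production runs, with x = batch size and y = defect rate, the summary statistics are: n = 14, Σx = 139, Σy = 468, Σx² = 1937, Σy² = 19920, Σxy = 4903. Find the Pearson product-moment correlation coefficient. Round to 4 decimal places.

Numerator: nΣxy − (Σx)(Σy) = 14·4903 − (139)(468) = 3590
Denominator: √[(nΣx²−(Σx)²)(nΣy²−(Σy)²)]
  nΣx²−(Σx)² = 14·1937 − 19321 = 7797;  nΣy²−(Σy)² = 14·19920 − 219024 = 59856
  √(7797·59856) = √466697232 = 21603.1764
r = 3590 / 21603.1764 = 0.1662

0.1662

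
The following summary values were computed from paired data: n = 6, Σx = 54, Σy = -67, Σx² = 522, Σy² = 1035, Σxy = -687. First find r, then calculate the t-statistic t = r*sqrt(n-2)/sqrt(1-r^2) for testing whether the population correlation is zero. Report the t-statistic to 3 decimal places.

-2.938

Numerator: nΣxy − (Σx)(Σy) = 6·(-687) − (54)(-67) = -504
Denominator: √[(nΣx²−(Σx)²)(nΣy²−(Σy)²)]
  nΣx²−(Σx)² = 6·522 − 2916 = 216;  nΣy²−(Σy)² = 6·1035 − 4489 = 1721
  √(216·1721) = √371736 = 609.7016
r = -504 / 609.7016 = -0.8266
t = r·√(n−2)/√(1−r²) = -0.8266·√4 / √(1−0.683268) = -1.653200 / 0.562789 = -2.938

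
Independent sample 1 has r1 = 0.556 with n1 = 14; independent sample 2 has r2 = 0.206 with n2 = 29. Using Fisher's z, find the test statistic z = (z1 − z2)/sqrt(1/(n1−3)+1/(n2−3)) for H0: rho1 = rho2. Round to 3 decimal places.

1.162

z1 = atanh(0.556) = 0.627025,  z2 = atanh(0.206) = 0.208990
SE = √(1/(n1−3) + 1/(n2−3)) = √(1/11 + 1/26) = √(0.0909091 + 0.0384615) = √0.1293706 = 0.359681
z = (z1 − z2)/SE = (0.627025 − 0.208990) / 0.359681 = 0.418035 / 0.359681 = 1.162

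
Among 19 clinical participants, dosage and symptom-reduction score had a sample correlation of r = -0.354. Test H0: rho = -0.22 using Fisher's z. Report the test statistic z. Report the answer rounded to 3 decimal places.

Fisher z: atanh(-0.354) = -0.370009, atanh(-0.22) = -0.223656
z = (z_r − z_0)·√(n−3) = (-0.370009 − (-0.223656))·√16 = -0.146353 · 4.000000 = -0.585

-0.585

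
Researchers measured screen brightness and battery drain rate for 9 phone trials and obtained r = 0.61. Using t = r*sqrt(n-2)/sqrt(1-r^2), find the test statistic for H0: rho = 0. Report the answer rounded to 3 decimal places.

t = r·√(n−2) / √(1−r²) with r = 0.61, n = 9
  = 0.61·√7 / √(1 − 0.3721)
  = 0.61·2.645751 / 0.792401
  = 1.613908 / 0.792401 = 2.037

2.037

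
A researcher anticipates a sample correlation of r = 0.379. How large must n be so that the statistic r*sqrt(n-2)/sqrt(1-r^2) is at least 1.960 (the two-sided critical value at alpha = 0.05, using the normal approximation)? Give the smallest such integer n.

25

Need r·√(n−2)/√(1−r²) ≥ 1.960
√(n−2) ≥ 1.960·√(1−0.143641) / 0.379 = 1.960·0.925397 / 0.379 = 4.7857
n−2 ≥ 22.9029  ⇒  n ≥ 24.9029
Smallest integer n = 25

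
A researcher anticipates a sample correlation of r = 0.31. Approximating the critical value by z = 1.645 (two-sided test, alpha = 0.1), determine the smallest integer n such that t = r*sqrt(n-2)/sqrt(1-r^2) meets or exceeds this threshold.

Need r·√(n−2)/√(1−r²) ≥ 1.645
√(n−2) ≥ 1.645·√(1−0.0961) / 0.31 = 1.645·0.950737 / 0.31 = 5.0450
n−2 ≥ 25.4520  ⇒  n ≥ 27.4520
Smallest integer n = 28

28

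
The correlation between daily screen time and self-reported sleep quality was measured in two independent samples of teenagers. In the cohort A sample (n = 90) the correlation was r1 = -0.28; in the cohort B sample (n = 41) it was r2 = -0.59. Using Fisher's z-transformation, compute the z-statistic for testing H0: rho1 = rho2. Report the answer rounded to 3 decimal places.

z1 = atanh(-0.28) = -0.287682,  z2 = atanh(-0.59) = -0.677666
SE = √(1/(n1−3) + 1/(n2−3)) = √(1/87 + 1/38) = √(0.0114943 + 0.0263158) = √0.0378101 = 0.194448
z = (z1 − z2)/SE = (-0.287682 − (-0.677666)) / 0.194448 = 0.389984 / 0.194448 = 2.006

2.006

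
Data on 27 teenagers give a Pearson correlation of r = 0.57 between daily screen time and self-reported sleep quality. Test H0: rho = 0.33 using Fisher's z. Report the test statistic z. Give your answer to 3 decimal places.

1.493

z_r = atanh(0.57) = 0.647523,  z_0 = atanh(0.33) = 0.342828
SE = 1/√(n−3) = 1/√24 = 0.204124
z = (z_r − z_0)/SE = (0.647523 − 0.342828) / 0.204124 = 0.304695 / 0.204124 = 1.493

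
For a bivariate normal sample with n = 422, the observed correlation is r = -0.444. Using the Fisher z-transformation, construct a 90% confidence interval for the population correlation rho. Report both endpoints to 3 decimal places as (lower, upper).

Fisher z: z_r = atanh(r) = ½·ln((1+(-0.444))/(1−(-0.444))) = -0.477202
SE(z) = 1/√(n−3) = 1/√419 = 0.048853
90% ⇒ z* = 1.645; margin = 1.645·0.048853 = 0.080363
CI on z-scale: (-0.557565, -0.396839)
Back-transform: tanh(-0.557565) = -0.506169, tanh(-0.396839) = -0.377241

(-0.506, -0.377)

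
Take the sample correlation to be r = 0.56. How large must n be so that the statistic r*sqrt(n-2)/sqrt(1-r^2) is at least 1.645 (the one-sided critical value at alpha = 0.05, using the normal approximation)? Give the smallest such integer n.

Need r·√(n−2)/√(1−r²) ≥ 1.645
√(n−2) ≥ 1.645·√(1−0.3136) / 0.56 = 1.645·0.828493 / 0.56 = 2.4337
n−2 ≥ 5.9229  ⇒  n ≥ 7.9229
Smallest integer n = 8

8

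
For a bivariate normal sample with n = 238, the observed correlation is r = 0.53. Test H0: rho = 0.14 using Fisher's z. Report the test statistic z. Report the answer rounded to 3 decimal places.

z_r = atanh(0.53) = 0.590145,  z_0 = atanh(0.14) = 0.140926
SE = 1/√(n−3) = 1/√235 = 0.065233
z = (z_r − z_0)/SE = (0.590145 − 0.140926) / 0.065233 = 0.449219 / 0.065233 = 6.886

6.886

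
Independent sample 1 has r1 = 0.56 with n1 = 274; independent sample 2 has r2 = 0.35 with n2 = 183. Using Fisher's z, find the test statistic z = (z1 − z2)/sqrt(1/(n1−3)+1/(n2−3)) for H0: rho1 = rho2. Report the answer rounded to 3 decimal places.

2.781

z1 = atanh(0.56) = 0.632833,  z2 = atanh(0.35) = 0.365444
SE = √(1/(n1−3) + 1/(n2−3)) = √(1/271 + 1/180) = √(0.0036900 + 0.0055556) = √0.0092456 = 0.096154
z = (z1 − z2)/SE = (0.632833 − 0.365444) / 0.096154 = 0.267389 / 0.096154 = 2.781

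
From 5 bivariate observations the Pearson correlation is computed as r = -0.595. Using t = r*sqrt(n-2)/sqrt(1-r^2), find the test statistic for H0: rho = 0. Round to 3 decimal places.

-1.282

t = r·√(n−2) / √(1−r²) with r = -0.595, n = 5
  = -0.595·√3 / √(1 − 0.354025)
  = -0.595·1.732051 / 0.803726
  = -1.030570 / 0.803726 = -1.282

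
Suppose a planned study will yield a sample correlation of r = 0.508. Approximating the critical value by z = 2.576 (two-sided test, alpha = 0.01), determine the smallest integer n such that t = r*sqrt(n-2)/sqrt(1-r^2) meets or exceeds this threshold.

22

Need r·√(n−2)/√(1−r²) ≥ 2.576
√(n−2) ≥ 2.576·√(1−0.258064) / 0.508 = 2.576·0.861357 / 0.508 = 4.3678
n−2 ≥ 19.0777  ⇒  n ≥ 21.0777
Smallest integer n = 22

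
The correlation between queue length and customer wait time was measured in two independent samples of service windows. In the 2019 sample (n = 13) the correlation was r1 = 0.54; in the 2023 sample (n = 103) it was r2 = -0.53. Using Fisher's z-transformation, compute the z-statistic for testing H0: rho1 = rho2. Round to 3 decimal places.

z1 = atanh(0.54) = 0.604156,  z2 = atanh(-0.53) = -0.590145
SE = √(1/(n1−3) + 1/(n2−3)) = √(1/10 + 1/100) = √(0.1000000 + 0.0100000) = √0.1100000 = 0.331662
z = (z1 − z2)/SE = (0.604156 − (-0.590145)) / 0.331662 = 1.194301 / 0.331662 = 3.601

3.601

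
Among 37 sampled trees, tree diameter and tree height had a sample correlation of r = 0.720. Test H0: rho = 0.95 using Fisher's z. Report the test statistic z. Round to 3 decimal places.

Fisher z: atanh(0.720) = 0.907645, atanh(0.95) = 1.831781
z = (z_r − z_0)·√(n−3) = (0.907645 − 1.831781)·√34 = -0.924136 · 5.830952 = -5.389

-5.389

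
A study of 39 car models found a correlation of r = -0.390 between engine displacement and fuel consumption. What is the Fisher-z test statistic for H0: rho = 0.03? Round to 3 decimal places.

z_r = atanh(-0.390) = -0.411800,  z_0 = atanh(0.03) = 0.030009
SE = 1/√(n−3) = 1/√36 = 0.166667
z = (z_r − z_0)/SE = (-0.411800 − 0.030009) / 0.166667 = -0.441809 / 0.166667 = -2.651

-2.651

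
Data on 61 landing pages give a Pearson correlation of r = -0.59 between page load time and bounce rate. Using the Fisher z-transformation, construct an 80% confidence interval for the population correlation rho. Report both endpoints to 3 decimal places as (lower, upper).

(-0.689, -0.469)

Fisher z: z_r = atanh(r) = ½·ln((1+(-0.59))/(1−(-0.59))) = -0.677666
SE(z) = 1/√(n−3) = 1/√58 = 0.131306
80% ⇒ z* = 1.282; margin = 1.282·0.131306 = 0.168334
CI on z-scale: (-0.846000, -0.509332)
Back-transform: tanh(-0.846000) = -0.688974, tanh(-0.509332) = -0.469425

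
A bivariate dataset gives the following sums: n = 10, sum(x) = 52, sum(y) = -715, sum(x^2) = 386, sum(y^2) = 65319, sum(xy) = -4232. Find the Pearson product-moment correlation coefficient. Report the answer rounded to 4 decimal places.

-0.4012

S_xy = nΣxy − ΣxΣy = 10·(-4232) − 52·(-715) = -42320 − (-37180) = -5140
S_xx = nΣx² − (Σx)² = 10·386 − 52² = 3860 − 2704 = 1156
S_yy = nΣy² − (Σy)² = 10·65319 − (-715)² = 653190 − 511225 = 141965
r = S_xy / √(S_xx·S_yy) = -5140 / √(1156·141965) = -5140 / √164111540 = -5140 / 12810.6026 = -0.4012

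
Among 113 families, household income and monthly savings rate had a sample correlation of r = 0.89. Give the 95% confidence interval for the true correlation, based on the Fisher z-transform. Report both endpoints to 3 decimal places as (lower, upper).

(0.844, 0.923)

Fisher z: z_r = atanh(r) = ½·ln((1+0.89)/(1−0.89)) = 1.421926
SE(z) = 1/√(n−3) = 1/√110 = 0.095346
95% ⇒ z* = 1.960; margin = 1.960·0.095346 = 0.186878
CI on z-scale: (1.235048, 1.608804)
Back-transform: tanh(1.235048) = 0.844037, tanh(1.608804) = 0.922983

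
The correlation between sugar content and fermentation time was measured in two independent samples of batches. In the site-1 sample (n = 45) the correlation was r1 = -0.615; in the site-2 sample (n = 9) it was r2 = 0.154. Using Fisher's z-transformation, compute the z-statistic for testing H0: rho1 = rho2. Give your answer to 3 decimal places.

z1 = atanh(-0.615) = -0.716923,  z2 = atanh(0.154) = 0.155235
SE = √(1/(n1−3) + 1/(n2−3)) = √(1/42 + 1/6) = √(0.0238095 + 0.1666667) = √0.1904762 = 0.436436
z = (z1 − z2)/SE = (-0.716923 − 0.155235) / 0.436436 = -0.872158 / 0.436436 = -1.998

-1.998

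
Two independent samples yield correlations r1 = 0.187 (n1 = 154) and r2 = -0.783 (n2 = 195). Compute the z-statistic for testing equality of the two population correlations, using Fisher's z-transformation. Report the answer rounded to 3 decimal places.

Fisher z-transforms: z1 = atanh(0.187) = 0.189227, z2 = atanh(-0.783) = -1.053078; difference d = 1.242305
Var(d) = 1/151 + 1/192 = 0.0066225 + 0.0052083 = 0.0118308
z = d/√Var(d) = 1.242305 / √0.0118308 = 1.242305 / 0.108769 = 11.421

11.421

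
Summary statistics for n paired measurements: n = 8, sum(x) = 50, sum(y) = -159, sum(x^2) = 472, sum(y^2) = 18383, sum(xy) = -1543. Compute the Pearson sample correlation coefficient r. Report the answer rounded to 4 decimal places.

-0.3525

Numerator: nΣxy − (Σx)(Σy) = 8·(-1543) − (50)(-159) = -4394
Denominator: √[(nΣx²−(Σx)²)(nΣy²−(Σy)²)]
  nΣx²−(Σx)² = 8·472 − 2500 = 1276;  nΣy²−(Σy)² = 8·18383 − 25281 = 121783
  √(1276·121783) = √155395108 = 12465.7574
r = -4394 / 12465.7574 = -0.3525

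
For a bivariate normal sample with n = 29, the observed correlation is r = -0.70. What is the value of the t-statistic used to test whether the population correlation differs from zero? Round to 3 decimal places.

1 − r² = 1 − 0.4900 = 0.5100;  √(1−r²) = 0.714143
√(n−2) = √27 = 5.196152
t = r·√(n−2)/√(1−r²) = -0.70 · 5.196152 / 0.714143 = -5.093

-5.093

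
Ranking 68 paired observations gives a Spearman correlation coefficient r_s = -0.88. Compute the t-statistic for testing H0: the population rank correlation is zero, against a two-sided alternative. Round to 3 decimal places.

t = r_s·√(n−2) / √(1−r_s²) with r_s = -0.88, n = 68
  = -0.88·√66 / √(1 − 0.7744)
  = -0.88·8.124038 / 0.474974
  = -7.149153 / 0.474974 = -15.052

-15.052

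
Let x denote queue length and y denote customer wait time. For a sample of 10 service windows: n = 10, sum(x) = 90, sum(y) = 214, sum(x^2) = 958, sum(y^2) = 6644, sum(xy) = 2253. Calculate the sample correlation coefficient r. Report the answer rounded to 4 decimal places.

Numerator: nΣxy − (Σx)(Σy) = 10·2253 − (90)(214) = 3270
Denominator: √[(nΣx²−(Σx)²)(nΣy²−(Σy)²)]
  nΣx²−(Σx)² = 10·958 − 8100 = 1480;  nΣy²−(Σy)² = 10·6644 − 45796 = 20644
  √(1480·20644) = √30553120 = 5527.4877
r = 3270 / 5527.4877 = 0.5916

0.5916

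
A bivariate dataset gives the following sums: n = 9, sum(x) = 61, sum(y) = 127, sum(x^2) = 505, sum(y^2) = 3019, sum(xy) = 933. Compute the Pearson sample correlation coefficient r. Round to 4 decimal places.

S_xy = nΣxy − ΣxΣy = 9·933 − 61·127 = 8397 − 7747 = 650
S_xx = nΣx² − (Σx)² = 9·505 − 61² = 4545 − 3721 = 824
S_yy = nΣy² − (Σy)² = 9·3019 − 127² = 27171 − 16129 = 11042
r = S_xy / √(S_xx·S_yy) = 650 / √(824·11042) = 650 / √9098608 = 650 / 3016.3899 = 0.2155

0.2155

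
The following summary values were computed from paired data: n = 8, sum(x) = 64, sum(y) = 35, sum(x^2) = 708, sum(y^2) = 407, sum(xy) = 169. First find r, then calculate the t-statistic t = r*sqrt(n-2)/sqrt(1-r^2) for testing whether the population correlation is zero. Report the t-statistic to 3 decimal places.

-1.405

S_xy = nΣxy − ΣxΣy = 8·169 − 64·35 = 1352 − 2240 = -888
S_xx = nΣx² − (Σx)² = 8·708 − 64² = 5664 − 4096 = 1568
S_yy = nΣy² − (Σy)² = 8·407 − 35² = 3256 − 1225 = 2031
r = S_xy / √(S_xx·S_yy) = -888 / √(1568·2031) = -888 / √3184608 = -888 / 1784.5470 = -0.4976
t = r·√(n−2)/√(1−r²) = -0.4976·√6 / √(1−0.247606) = -1.218866 / 0.867406 = -1.405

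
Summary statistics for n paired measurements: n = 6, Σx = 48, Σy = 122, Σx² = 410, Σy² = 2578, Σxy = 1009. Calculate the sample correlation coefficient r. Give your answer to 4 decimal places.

S_xy = nΣxy − ΣxΣy = 6·1009 − 48·122 = 6054 − 5856 = 198
S_xx = nΣx² − (Σx)² = 6·410 − 48² = 2460 − 2304 = 156
S_yy = nΣy² − (Σy)² = 6·2578 − 122² = 15468 − 14884 = 584
r = S_xy / √(S_xx·S_yy) = 198 / √(156·584) = 198 / √91104 = 198 / 301.8344 = 0.6560

0.6560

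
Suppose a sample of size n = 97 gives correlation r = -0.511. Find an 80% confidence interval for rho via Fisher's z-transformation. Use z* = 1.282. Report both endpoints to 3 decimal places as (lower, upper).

(-0.602, -0.407)

z_r = atanh(-0.511) = -0.564082;  SE = 1/√(n−3) = 1/√94 = 0.103142
z-limits: -0.564082 ± 1.282·0.103142 = -0.564082 ± 0.132228 = [-0.696310, -0.431854]
ρ-limits: (tanh -0.696310, tanh -0.431854) = (-0.602, -0.407)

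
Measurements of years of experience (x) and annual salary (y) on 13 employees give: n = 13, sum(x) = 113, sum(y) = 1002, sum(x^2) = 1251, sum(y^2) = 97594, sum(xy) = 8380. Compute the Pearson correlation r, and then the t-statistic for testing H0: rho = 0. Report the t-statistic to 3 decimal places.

Numerator: nΣxy − (Σx)(Σy) = 13·8380 − (113)(1002) = -4286
Denominator: √[(nΣx²−(Σx)²)(nΣy²−(Σy)²)]
  nΣx²−(Σx)² = 13·1251 − 12769 = 3494;  nΣy²−(Σy)² = 13·97594 − 1004004 = 264718
  √(3494·264718) = √924924692 = 30412.5746
r = -4286 / 30412.5746 = -0.1409
t = r·√(n−2)/√(1−r²) = -0.1409·√11 / √(1−0.019853) = -0.467312 / 0.990024 = -0.472

-0.472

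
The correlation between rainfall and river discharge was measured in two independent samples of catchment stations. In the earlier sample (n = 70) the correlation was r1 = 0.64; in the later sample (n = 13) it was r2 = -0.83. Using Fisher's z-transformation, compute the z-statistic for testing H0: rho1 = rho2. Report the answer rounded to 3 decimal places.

5.741

Fisher z-transforms: z1 = atanh(0.64) = 0.758174, z2 = atanh(-0.83) = -1.188136; difference d = 1.946310
Var(d) = 1/67 + 1/10 = 0.0149254 + 0.1000000 = 0.1149254
z = d/√Var(d) = 1.946310 / √0.1149254 = 1.946310 / 0.339006 = 5.741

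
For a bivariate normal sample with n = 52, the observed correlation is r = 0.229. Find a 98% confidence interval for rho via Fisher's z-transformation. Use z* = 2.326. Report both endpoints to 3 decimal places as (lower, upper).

(-0.099, 0.512)

Fisher z: z_r = atanh(r) = ½·ln((1+0.229)/(1−0.229)) = 0.233134
SE(z) = 1/√(n−3) = 1/√49 = 0.142857
98% ⇒ z* = 2.326; margin = 2.326·0.142857 = 0.332285
CI on z-scale: (-0.099151, 0.565419)
Back-transform: tanh(-0.099151) = -0.098827, tanh(0.565419) = 0.511987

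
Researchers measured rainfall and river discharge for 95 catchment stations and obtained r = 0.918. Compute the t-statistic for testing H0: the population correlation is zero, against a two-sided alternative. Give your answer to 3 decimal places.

1 − r² = 1 − 0.842724 = 0.157276;  √(1−r²) = 0.396580
√(n−2) = √93 = 9.643651
t = r·√(n−2)/√(1−r²) = 0.918 · 9.643651 / 0.396580 = 22.323

22.323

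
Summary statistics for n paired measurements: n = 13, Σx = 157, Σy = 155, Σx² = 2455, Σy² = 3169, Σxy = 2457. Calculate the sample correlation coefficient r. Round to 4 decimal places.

0.6809

Numerator: nΣxy − (Σx)(Σy) = 13·2457 − (157)(155) = 7606
Denominator: √[(nΣx²−(Σx)²)(nΣy²−(Σy)²)]
  nΣx²−(Σx)² = 13·2455 − 24649 = 7266;  nΣy²−(Σy)² = 13·3169 − 24025 = 17172
  √(7266·17172) = √124771752 = 11170.1277
r = 7606 / 11170.1277 = 0.6809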